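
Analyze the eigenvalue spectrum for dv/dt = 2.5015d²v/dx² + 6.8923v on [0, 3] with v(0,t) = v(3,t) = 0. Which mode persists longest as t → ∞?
Eigenvalues: λₙ = 2.5015n²π²/3² - 6.8923.
First three modes:
  n=1: λ₁ = 2.5015π²/3² - 6.8923 ≈ -4.149
  n=2: λ₂ = 10.006π²/3² - 6.8923 ≈ 4.081
  n=3: λ₃ = 22.5135π²/3² - 6.8923 ≈ 17.797
Since 2.5015π²/3² ≈ 2.743 < 6.8923, λ₁ < 0.
The n=1 mode grows fastest (−λₙ is largest for n=1) → dominates.
Asymptotic: v ~ c₁ sin(πx/3) e^{4.149t} (exponential growth at rate −λ₁ ≈ 4.149).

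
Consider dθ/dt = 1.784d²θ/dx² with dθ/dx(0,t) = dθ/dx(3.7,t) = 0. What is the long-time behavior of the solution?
As t → ∞, θ → constant (steady state). Heat is conserved (no flux at boundaries); solution approaches the spatial average.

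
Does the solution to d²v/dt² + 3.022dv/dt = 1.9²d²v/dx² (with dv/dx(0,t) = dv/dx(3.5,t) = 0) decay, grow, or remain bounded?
v → constant (steady state). Damping (γ=3.022) dissipates the nonconstant modes; with Neumann BCs the spatial average obeys M''+γM'=0 and tends to a finite limit.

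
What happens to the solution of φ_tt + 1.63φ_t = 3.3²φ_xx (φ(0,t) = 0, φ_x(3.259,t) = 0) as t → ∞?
φ → 0. Damping (γ=1.63) dissipates energy; oscillations decay exponentially.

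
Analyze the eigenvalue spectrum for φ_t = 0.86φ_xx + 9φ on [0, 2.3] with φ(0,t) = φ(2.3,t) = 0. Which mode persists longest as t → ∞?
Eigenvalues: λₙ = 0.86n²π²/2.3² - 9.
First three modes:
  n=1: λ₁ = 0.86π²/2.3² - 9 ≈ -7.395
  n=2: λ₂ = 3.44π²/2.3² - 9 ≈ -2.582
  n=3: λ₃ = 7.74π²/2.3² - 9 ≈ 5.441
Since 0.86π²/2.3² ≈ 1.605 < 9, λ₁ < 0.
The n=1 mode grows fastest (−λₙ is largest for n=1) → dominates.
Asymptotic: φ ~ c₁ sin(πx/2.3) e^{7.395t} (exponential growth at rate −λ₁ ≈ 7.395).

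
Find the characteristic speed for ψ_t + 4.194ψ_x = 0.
Speed = 4.194. Information travels along x - 4.194t = const (rightward).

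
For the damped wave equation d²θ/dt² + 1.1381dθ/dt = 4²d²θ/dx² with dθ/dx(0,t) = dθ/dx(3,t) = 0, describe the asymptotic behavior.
θ → constant (steady state). Damping (γ=1.1381) dissipates the nonconstant modes; with Neumann BCs the spatial average obeys M''+γM'=0 and tends to a finite limit.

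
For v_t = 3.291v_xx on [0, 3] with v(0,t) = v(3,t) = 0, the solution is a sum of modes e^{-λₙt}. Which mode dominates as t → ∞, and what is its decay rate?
Eigenvalues: λₙ = 3.291n²π²/3².
First three modes:
  n=1: λ₁ = 3.291π²/3² ≈ 3.609
  n=2: λ₂ = 13.164π²/3² ≈ 14.436 (4× faster decay)
  n=3: λ₃ = 29.619π²/3² ≈ 32.481 (9× faster decay)
As t → ∞, higher modes decay exponentially faster. The n=1 mode dominates: v ~ c₁ sin(πx/3) e^{-λ₁t}.
Decay rate: λ₁ = 3.291π²/3² ≈ 3.609.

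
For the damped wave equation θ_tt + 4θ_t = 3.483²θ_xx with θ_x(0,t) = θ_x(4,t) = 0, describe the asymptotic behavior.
θ → constant (steady state). Damping (γ=4) dissipates the nonconstant modes; with Neumann BCs the spatial average obeys M''+γM'=0 and tends to a finite limit.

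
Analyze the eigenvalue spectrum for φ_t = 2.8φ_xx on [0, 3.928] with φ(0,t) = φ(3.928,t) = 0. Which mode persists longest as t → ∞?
Eigenvalues: λₙ = 2.8n²π²/3.928².
First three modes:
  n=1: λ₁ = 2.8π²/3.928² ≈ 1.791
  n=2: λ₂ = 11.2π²/3.928² ≈ 7.164 (4× faster decay)
  n=3: λ₃ = 25.2π²/3.928² ≈ 16.12 (9× faster decay)
As t → ∞, higher modes decay exponentially faster. The n=1 mode dominates: φ ~ c₁ sin(πx/3.928) e^{-λ₁t}.
Decay rate: λ₁ = 2.8π²/3.928² ≈ 1.791.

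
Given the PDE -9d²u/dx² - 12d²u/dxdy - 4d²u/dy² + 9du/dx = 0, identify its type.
The second-order coefficients are A = -9, B = -12, C = -4. Since B² - 4AC = 0 = 0, this is a parabolic PDE.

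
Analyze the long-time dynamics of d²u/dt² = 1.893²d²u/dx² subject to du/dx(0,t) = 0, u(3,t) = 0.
Long-time behavior: u oscillates (no decay). Energy is conserved; the solution oscillates indefinitely as standing waves.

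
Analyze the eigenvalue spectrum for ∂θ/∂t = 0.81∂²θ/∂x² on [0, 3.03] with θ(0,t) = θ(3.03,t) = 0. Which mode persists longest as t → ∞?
Eigenvalues: λₙ = 0.81n²π²/3.03².
First three modes:
  n=1: λ₁ = 0.81π²/3.03² ≈ 0.871
  n=2: λ₂ = 3.24π²/3.03² ≈ 3.483 (4× faster decay)
  n=3: λ₃ = 7.29π²/3.03² ≈ 7.837 (9× faster decay)
As t → ∞, higher modes decay exponentially faster. The n=1 mode dominates: θ ~ c₁ sin(πx/3.03) e^{-λ₁t}.
Decay rate: λ₁ = 0.81π²/3.03² ≈ 0.871.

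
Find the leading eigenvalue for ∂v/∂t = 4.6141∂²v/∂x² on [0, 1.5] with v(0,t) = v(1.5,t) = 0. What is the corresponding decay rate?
Eigenvalues: λₙ = 4.6141n²π²/1.5².
First three modes:
  n=1: λ₁ = 4.6141π²/1.5² ≈ 20.24
  n=2: λ₂ = 18.4564π²/1.5² ≈ 80.959 (4× faster decay)
  n=3: λ₃ = 41.5269π²/1.5² ≈ 182.157 (9× faster decay)
As t → ∞, higher modes decay exponentially faster. The n=1 mode dominates: v ~ c₁ sin(πx/1.5) e^{-λ₁t}.
Decay rate: λ₁ = 4.6141π²/1.5² ≈ 20.24.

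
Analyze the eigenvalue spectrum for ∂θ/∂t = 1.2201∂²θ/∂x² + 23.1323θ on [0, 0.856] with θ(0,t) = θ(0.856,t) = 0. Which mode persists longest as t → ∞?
Eigenvalues: λₙ = 1.2201n²π²/0.856² - 23.1323.
First three modes:
  n=1: λ₁ = 1.2201π²/0.856² - 23.1323 ≈ -6.698
  n=2: λ₂ = 4.8804π²/0.856² - 23.1323 ≈ 42.604
  n=3: λ₃ = 10.9809π²/0.856² - 23.1323 ≈ 124.775
Since 1.2201π²/0.856² ≈ 16.434 < 23.1323, λ₁ < 0.
The n=1 mode grows fastest (−λₙ is largest for n=1) → dominates.
Asymptotic: θ ~ c₁ sin(πx/0.856) e^{6.698t} (exponential growth at rate −λ₁ ≈ 6.698).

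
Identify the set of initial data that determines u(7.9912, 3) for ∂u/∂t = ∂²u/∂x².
The entire real line. The heat equation has infinite propagation speed: any initial disturbance instantly affects all points (though exponentially small far away).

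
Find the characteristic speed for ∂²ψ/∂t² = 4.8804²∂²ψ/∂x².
Speed = 4.8804. Information travels along characteristics x = x₀ ± 4.8804t.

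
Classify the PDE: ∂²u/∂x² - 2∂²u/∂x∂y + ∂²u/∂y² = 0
A = 1, B = -2, C = 1. Discriminant B² - 4AC = 0. Since 0 = 0, parabolic.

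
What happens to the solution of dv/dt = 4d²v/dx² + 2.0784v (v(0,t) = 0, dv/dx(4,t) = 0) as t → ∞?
v grows unboundedly. Reaction dominates diffusion (r=2.0784 > κπ²/(4L²)≈0.62); solution grows exponentially.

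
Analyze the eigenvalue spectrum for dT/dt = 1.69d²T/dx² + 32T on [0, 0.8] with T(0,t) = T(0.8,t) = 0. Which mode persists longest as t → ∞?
Eigenvalues: λₙ = 1.69n²π²/0.8² - 32.
First three modes:
  n=1: λ₁ = 1.69π²/0.8² - 32 ≈ -5.938
  n=2: λ₂ = 6.76π²/0.8² - 32 ≈ 72.248
  n=3: λ₃ = 15.21π²/0.8² - 32 ≈ 202.557
Since 1.69π²/0.8² ≈ 26.062 < 32, λ₁ < 0.
The n=1 mode grows fastest (−λₙ is largest for n=1) → dominates.
Asymptotic: T ~ c₁ sin(πx/0.8) e^{5.938t} (exponential growth at rate −λ₁ ≈ 5.938).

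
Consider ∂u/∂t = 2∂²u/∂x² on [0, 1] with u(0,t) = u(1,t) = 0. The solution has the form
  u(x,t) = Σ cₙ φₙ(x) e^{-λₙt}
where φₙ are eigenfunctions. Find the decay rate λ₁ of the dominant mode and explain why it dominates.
Eigenvalues: λₙ = 2n²π².
First three modes:
  n=1: λ₁ = 2π² ≈ 19.739
  n=2: λ₂ = 8π² ≈ 78.957 (4× faster decay)
  n=3: λ₃ = 18π² ≈ 177.653 (9× faster decay)
As t → ∞, higher modes decay exponentially faster. The n=1 mode dominates: u ~ c₁ sin(πx) e^{-λ₁t}.
Decay rate: λ₁ = 2π² ≈ 19.739.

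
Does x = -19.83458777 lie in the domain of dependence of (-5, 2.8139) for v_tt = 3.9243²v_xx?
No. The domain of dependence is [-16.04258777, 6.04258777], and -19.83458777 is outside this interval.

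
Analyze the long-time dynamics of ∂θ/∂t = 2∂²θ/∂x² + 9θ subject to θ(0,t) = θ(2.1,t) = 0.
Long-time behavior: θ grows unboundedly. Reaction dominates diffusion (r=9 > κπ²/L²≈4.48); solution grows exponentially.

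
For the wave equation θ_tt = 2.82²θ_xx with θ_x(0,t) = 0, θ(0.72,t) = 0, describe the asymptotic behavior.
θ oscillates (no decay). Energy is conserved; the solution oscillates indefinitely as standing waves.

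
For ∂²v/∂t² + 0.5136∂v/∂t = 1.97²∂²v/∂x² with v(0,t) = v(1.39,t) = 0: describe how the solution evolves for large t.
v → 0. Damping (γ=0.5136) dissipates energy; oscillations decay exponentially.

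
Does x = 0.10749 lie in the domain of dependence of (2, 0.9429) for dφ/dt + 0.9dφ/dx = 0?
No. Only data at x = 1.15139 affects (2, 0.9429). Advection has one-way propagation along characteristics.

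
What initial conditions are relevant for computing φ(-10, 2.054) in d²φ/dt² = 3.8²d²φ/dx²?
Domain of dependence: [-17.8052, -2.1948]. Signals travel at speed 3.8, so data within |x - -10| ≤ 3.8·2.054 = 7.8052 can reach the point.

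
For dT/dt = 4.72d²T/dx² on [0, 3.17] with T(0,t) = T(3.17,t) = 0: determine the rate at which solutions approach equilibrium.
Eigenvalues: λₙ = 4.72n²π²/3.17².
First three modes:
  n=1: λ₁ = 4.72π²/3.17² ≈ 4.636
  n=2: λ₂ = 18.88π²/3.17² ≈ 18.543 (4× faster decay)
  n=3: λ₃ = 42.48π²/3.17² ≈ 41.722 (9× faster decay)
As t → ∞, higher modes decay exponentially faster. The n=1 mode dominates: T ~ c₁ sin(πx/3.17) e^{-λ₁t}.
Decay rate: λ₁ = 4.72π²/3.17² ≈ 4.636.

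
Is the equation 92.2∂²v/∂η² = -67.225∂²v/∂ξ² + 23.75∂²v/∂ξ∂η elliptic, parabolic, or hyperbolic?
Rewriting in standard form: 67.225∂²v/∂ξ² - 23.75∂²v/∂ξ∂η + 92.2∂²v/∂η² = 0. Computing B² - 4AC with A = 67.225, B = -23.75, C = 92.2: discriminant = -24228.5175 (negative). Answer: elliptic.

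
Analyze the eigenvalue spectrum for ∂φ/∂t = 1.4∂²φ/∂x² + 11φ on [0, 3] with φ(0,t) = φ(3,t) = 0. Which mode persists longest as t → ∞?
Eigenvalues: λₙ = 1.4n²π²/3² - 11.
First three modes:
  n=1: λ₁ = 1.4π²/3² - 11 ≈ -9.465
  n=2: λ₂ = 5.6π²/3² - 11 ≈ -4.859
  n=3: λ₃ = 12.6π²/3² - 11 ≈ 2.817
Since 1.4π²/3² ≈ 1.535 < 11, λ₁ < 0.
The n=1 mode grows fastest (−λₙ is largest for n=1) → dominates.
Asymptotic: φ ~ c₁ sin(πx/3) e^{9.465t} (exponential growth at rate −λ₁ ≈ 9.465).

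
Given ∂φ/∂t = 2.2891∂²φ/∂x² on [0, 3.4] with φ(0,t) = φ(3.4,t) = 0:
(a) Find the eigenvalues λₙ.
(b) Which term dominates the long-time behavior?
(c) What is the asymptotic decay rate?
Eigenvalues: λₙ = 2.2891n²π²/3.4².
First three modes:
  n=1: λ₁ = 2.2891π²/3.4² ≈ 1.954
  n=2: λ₂ = 9.1564π²/3.4² ≈ 7.817 (4× faster decay)
  n=3: λ₃ = 20.6019π²/3.4² ≈ 17.589 (9× faster decay)
As t → ∞, higher modes decay exponentially faster. The n=1 mode dominates: φ ~ c₁ sin(πx/3.4) e^{-λ₁t}.
Decay rate: λ₁ = 2.2891π²/3.4² ≈ 1.954.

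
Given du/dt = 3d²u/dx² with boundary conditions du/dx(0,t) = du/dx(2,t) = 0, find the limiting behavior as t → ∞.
u → constant (steady state). Heat is conserved (no flux at boundaries); solution approaches the spatial average.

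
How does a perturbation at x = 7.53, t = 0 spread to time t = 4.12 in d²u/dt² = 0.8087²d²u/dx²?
Domain of influence: [4.198156, 10.861844]. Data at x = 7.53 spreads outward at speed 0.8087.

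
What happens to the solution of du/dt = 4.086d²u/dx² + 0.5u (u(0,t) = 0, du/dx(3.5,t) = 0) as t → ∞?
u → 0. Diffusion dominates reaction (r=0.5 < κπ²/(4L²)≈0.82); solution decays.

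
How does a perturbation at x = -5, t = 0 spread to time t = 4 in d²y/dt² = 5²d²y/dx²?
Domain of influence: [-25, 15]. Data at x = -5 spreads outward at speed 5.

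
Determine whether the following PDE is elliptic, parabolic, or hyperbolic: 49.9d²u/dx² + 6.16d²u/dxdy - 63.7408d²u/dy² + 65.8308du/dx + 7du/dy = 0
Coefficients: A = 49.9, B = 6.16, C = -63.7408. B² - 4AC = 12760.60928, which is positive, so the equation is hyperbolic.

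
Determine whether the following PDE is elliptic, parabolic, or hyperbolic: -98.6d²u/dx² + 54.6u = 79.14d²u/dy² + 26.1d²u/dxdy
Rewriting in standard form: -98.6d²u/dx² - 26.1d²u/dxdy - 79.14d²u/dy² + 54.6u = 0. Coefficients: A = -98.6, B = -26.1, C = -79.14. B² - 4AC = -30531.606, which is negative, so the equation is elliptic.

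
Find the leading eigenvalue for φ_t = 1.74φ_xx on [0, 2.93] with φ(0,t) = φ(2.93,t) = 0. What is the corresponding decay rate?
Eigenvalues: λₙ = 1.74n²π²/2.93².
First three modes:
  n=1: λ₁ = 1.74π²/2.93² ≈ 2
  n=2: λ₂ = 6.96π²/2.93² ≈ 8.002 (4× faster decay)
  n=3: λ₃ = 15.66π²/2.93² ≈ 18.003 (9× faster decay)
As t → ∞, higher modes decay exponentially faster. The n=1 mode dominates: φ ~ c₁ sin(πx/2.93) e^{-λ₁t}.
Decay rate: λ₁ = 1.74π²/2.93² ≈ 2.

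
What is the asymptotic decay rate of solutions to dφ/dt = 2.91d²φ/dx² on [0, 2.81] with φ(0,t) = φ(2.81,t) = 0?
Eigenvalues: λₙ = 2.91n²π²/2.81².
First three modes:
  n=1: λ₁ = 2.91π²/2.81² ≈ 3.637
  n=2: λ₂ = 11.64π²/2.81² ≈ 14.549 (4× faster decay)
  n=3: λ₃ = 26.19π²/2.81² ≈ 32.736 (9× faster decay)
As t → ∞, higher modes decay exponentially faster. The n=1 mode dominates: φ ~ c₁ sin(πx/2.81) e^{-λ₁t}.
Decay rate: λ₁ = 2.91π²/2.81² ≈ 3.637.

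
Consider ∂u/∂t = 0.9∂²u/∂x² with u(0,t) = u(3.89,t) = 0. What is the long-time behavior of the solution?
As t → ∞, u → 0. Heat diffuses out through both boundaries.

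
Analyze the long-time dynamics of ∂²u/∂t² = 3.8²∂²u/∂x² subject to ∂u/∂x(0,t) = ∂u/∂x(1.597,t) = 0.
Long-time behavior: u oscillates about a mean that drifts linearly in t (generically unbounded; no decay). There is no damping, so the nonconstant modes persist as standing waves (energy conserved, no decay). But with Neumann conditions at both ends the constant mode has eigenvalue 0: the spatial mean M(t) of u satisfies M'' = 0, so M(t) = M(0) + M'(0)·t. Unless the initial velocity has zero mean (∫u_t(x,0)dx = 0), the solution grows linearly in t (unbounded, though not exponentially); if it does have zero mean, the solution stays bounded and simply oscillates.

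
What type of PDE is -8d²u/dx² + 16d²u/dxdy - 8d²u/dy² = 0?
With A = -8, B = 16, C = -8, the discriminant is 0. This is a parabolic PDE.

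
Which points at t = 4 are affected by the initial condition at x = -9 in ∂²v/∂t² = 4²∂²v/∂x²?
Domain of influence: [-25, 7]. Data at x = -9 spreads outward at speed 4.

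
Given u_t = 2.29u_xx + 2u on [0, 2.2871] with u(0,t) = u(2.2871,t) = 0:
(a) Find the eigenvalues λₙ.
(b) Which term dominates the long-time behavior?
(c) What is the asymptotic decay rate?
Eigenvalues: λₙ = 2.29n²π²/2.2871² - 2.
First three modes:
  n=1: λ₁ = 2.29π²/2.2871² - 2 ≈ 2.321
  n=2: λ₂ = 9.16π²/2.2871² - 2 ≈ 15.283
  n=3: λ₃ = 20.61π²/2.2871² - 2 ≈ 36.887
Since 2.29π²/2.2871² ≈ 4.321 > 2, all λₙ > 0.
The n=1 mode decays slowest → dominates as t → ∞.
Asymptotic: u ~ c₁ sin(πx/2.2871) e^{-λ₁t} with decay rate λ₁ ≈ 2.321.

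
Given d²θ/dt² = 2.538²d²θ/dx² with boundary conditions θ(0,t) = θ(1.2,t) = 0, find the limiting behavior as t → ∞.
θ oscillates (no decay). Energy is conserved; the solution oscillates indefinitely as standing waves.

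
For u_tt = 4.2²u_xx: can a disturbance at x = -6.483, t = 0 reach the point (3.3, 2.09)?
No. The domain of dependence is [-5.478, 12.078], and -6.483 is outside this interval.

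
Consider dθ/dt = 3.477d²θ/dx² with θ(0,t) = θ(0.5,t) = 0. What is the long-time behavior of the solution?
As t → ∞, θ → 0. Heat diffuses out through both boundaries.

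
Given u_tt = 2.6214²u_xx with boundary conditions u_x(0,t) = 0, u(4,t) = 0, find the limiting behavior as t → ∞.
u oscillates (no decay). Energy is conserved; the solution oscillates indefinitely as standing waves.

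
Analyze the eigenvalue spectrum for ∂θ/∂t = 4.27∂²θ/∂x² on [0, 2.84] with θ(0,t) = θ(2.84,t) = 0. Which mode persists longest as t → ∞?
Eigenvalues: λₙ = 4.27n²π²/2.84².
First three modes:
  n=1: λ₁ = 4.27π²/2.84² ≈ 5.225
  n=2: λ₂ = 17.08π²/2.84² ≈ 20.9 (4× faster decay)
  n=3: λ₃ = 38.43π²/2.84² ≈ 47.026 (9× faster decay)
As t → ∞, higher modes decay exponentially faster. The n=1 mode dominates: θ ~ c₁ sin(πx/2.84) e^{-λ₁t}.
Decay rate: λ₁ = 4.27π²/2.84² ≈ 5.225.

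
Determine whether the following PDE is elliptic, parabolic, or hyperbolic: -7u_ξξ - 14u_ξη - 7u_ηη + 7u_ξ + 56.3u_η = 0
Coefficients: A = -7, B = -14, C = -7. B² - 4AC = 0, which is zero, so the equation is parabolic.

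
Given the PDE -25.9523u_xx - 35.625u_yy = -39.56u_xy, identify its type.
Rewriting in standard form: -25.9523u_xx + 39.56u_xy - 35.625u_yy = 0. The second-order coefficients are A = -25.9523, B = 39.56, C = -35.625. Since B² - 4AC = -2133.20915 < 0, this is an elliptic PDE.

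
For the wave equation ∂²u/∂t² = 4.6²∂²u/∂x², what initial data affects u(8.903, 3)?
Domain of dependence: [-4.897, 22.703]. Signals travel at speed 4.6, so data within |x - 8.903| ≤ 4.6·3 = 13.8 can reach the point.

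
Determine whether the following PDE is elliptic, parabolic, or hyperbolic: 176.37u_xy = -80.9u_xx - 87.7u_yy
Rewriting in standard form: 80.9u_xx + 176.37u_xy + 87.7u_yy = 0. Coefficients: A = 80.9, B = 176.37, C = 87.7. B² - 4AC = 2726.6569, which is positive, so the equation is hyperbolic.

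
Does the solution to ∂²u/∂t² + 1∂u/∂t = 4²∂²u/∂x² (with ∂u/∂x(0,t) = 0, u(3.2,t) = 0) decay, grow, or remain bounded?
u → 0. Damping (γ=1) dissipates energy; oscillations decay exponentially.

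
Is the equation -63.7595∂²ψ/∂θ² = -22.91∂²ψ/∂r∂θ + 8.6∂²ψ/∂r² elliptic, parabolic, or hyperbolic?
Rewriting in standard form: -8.6∂²ψ/∂r² + 22.91∂²ψ/∂r∂θ - 63.7595∂²ψ/∂θ² = 0. Computing B² - 4AC with A = -8.6, B = 22.91, C = -63.7595: discriminant = -1668.4587 (negative). Answer: elliptic.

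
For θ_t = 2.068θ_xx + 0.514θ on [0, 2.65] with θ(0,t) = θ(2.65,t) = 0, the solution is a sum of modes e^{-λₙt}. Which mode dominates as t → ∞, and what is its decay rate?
Eigenvalues: λₙ = 2.068n²π²/2.65² - 0.514.
First three modes:
  n=1: λ₁ = 2.068π²/2.65² - 0.514 ≈ 2.392
  n=2: λ₂ = 8.272π²/2.65² - 0.514 ≈ 11.112
  n=3: λ₃ = 18.612π²/2.65² - 0.514 ≈ 25.644
Since 2.068π²/2.65² ≈ 2.906 > 0.514, all λₙ > 0.
The n=1 mode decays slowest → dominates as t → ∞.
Asymptotic: θ ~ c₁ sin(πx/2.65) e^{-λ₁t} with decay rate λ₁ ≈ 2.392.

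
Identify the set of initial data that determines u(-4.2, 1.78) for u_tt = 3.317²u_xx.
Domain of dependence: [-10.10426, 1.70426]. Signals travel at speed 3.317, so data within |x - -4.2| ≤ 3.317·1.78 = 5.90426 can reach the point.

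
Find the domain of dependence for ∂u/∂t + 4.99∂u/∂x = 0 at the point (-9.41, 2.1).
A single point: x = -19.889. The characteristic through (-9.41, 2.1) is x - 4.99t = const, so x = -9.41 - 4.99·2.1 = -19.889.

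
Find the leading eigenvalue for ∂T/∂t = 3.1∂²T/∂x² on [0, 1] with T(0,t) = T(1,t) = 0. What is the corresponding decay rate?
Eigenvalues: λₙ = 3.1n²π².
First three modes:
  n=1: λ₁ = 3.1π² ≈ 30.596
  n=2: λ₂ = 12.4π² ≈ 122.383 (4× faster decay)
  n=3: λ₃ = 27.9π² ≈ 275.362 (9× faster decay)
As t → ∞, higher modes decay exponentially faster. The n=1 mode dominates: T ~ c₁ sin(πx) e^{-λ₁t}.
Decay rate: λ₁ = 3.1π² ≈ 30.596.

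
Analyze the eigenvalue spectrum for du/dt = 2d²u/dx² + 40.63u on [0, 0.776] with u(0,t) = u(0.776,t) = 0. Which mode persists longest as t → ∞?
Eigenvalues: λₙ = 2n²π²/0.776² - 40.63.
First three modes:
  n=1: λ₁ = 2π²/0.776² - 40.63 ≈ -7.85
  n=2: λ₂ = 8π²/0.776² - 40.63 ≈ 90.489
  n=3: λ₃ = 18π²/0.776² - 40.63 ≈ 254.388
Since 2π²/0.776² ≈ 32.78 < 40.63, λ₁ < 0.
The n=1 mode grows fastest (−λₙ is largest for n=1) → dominates.
Asymptotic: u ~ c₁ sin(πx/0.776) e^{7.85t} (exponential growth at rate −λ₁ ≈ 7.85).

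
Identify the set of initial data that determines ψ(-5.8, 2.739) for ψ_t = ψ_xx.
The entire real line. The heat equation has infinite propagation speed: any initial disturbance instantly affects all points (though exponentially small far away).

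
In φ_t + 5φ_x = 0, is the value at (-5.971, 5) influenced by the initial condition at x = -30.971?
Yes. The characteristic through (-5.971, 5) passes through x = -30.971.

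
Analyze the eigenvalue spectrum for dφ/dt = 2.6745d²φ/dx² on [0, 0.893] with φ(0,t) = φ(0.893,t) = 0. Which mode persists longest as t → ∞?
Eigenvalues: λₙ = 2.6745n²π²/0.893².
First three modes:
  n=1: λ₁ = 2.6745π²/0.893² ≈ 33.101
  n=2: λ₂ = 10.698π²/0.893² ≈ 132.403 (4× faster decay)
  n=3: λ₃ = 24.0705π²/0.893² ≈ 297.908 (9× faster decay)
As t → ∞, higher modes decay exponentially faster. The n=1 mode dominates: φ ~ c₁ sin(πx/0.893) e^{-λ₁t}.
Decay rate: λ₁ = 2.6745π²/0.893² ≈ 33.101.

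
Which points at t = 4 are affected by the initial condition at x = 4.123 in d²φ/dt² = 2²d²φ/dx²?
Domain of influence: [-3.877, 12.123]. Data at x = 4.123 spreads outward at speed 2.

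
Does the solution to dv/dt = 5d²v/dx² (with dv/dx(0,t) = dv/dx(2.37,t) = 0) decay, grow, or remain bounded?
v → constant (steady state). Heat is conserved (no flux at boundaries); solution approaches the spatial average.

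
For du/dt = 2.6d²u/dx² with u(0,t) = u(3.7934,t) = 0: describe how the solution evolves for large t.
u → 0. Heat diffuses out through both boundaries.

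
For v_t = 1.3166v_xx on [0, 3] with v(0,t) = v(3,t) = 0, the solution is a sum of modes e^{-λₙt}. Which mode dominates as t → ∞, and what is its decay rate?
Eigenvalues: λₙ = 1.3166n²π²/3².
First three modes:
  n=1: λ₁ = 1.3166π²/3² ≈ 1.444
  n=2: λ₂ = 5.2664π²/3² ≈ 5.775 (4× faster decay)
  n=3: λ₃ = 11.8494π²/3² ≈ 12.994 (9× faster decay)
As t → ∞, higher modes decay exponentially faster. The n=1 mode dominates: v ~ c₁ sin(πx/3) e^{-λ₁t}.
Decay rate: λ₁ = 1.3166π²/3² ≈ 1.444.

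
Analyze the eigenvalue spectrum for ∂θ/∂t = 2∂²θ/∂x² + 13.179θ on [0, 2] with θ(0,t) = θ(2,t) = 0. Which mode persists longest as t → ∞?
Eigenvalues: λₙ = 2n²π²/2² - 13.179.
First three modes:
  n=1: λ₁ = 2π²/2² - 13.179 ≈ -8.244
  n=2: λ₂ = 8π²/2² - 13.179 ≈ 6.56
  n=3: λ₃ = 18π²/2² - 13.179 ≈ 31.234
Since 2π²/2² ≈ 4.935 < 13.179, λ₁ < 0.
The n=1 mode grows fastest (−λₙ is largest for n=1) → dominates.
Asymptotic: θ ~ c₁ sin(πx/2) e^{8.244t} (exponential growth at rate −λ₁ ≈ 8.244).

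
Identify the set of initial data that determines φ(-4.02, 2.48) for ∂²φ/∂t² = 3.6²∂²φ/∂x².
Domain of dependence: [-12.948, 4.908]. Signals travel at speed 3.6, so data within |x - -4.02| ≤ 3.6·2.48 = 8.928 can reach the point.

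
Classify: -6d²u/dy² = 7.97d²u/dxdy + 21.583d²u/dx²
Rewriting in standard form: -21.583d²u/dx² - 7.97d²u/dxdy - 6d²u/dy² = 0. Elliptic (discriminant = -454.4711).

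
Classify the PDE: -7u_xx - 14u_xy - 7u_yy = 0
A = -7, B = -14, C = -7. Discriminant B² - 4AC = 0. Since 0 = 0, parabolic.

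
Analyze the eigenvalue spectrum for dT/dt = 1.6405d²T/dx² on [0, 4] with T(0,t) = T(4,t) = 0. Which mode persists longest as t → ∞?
Eigenvalues: λₙ = 1.6405n²π²/4².
First three modes:
  n=1: λ₁ = 1.6405π²/4² ≈ 1.012
  n=2: λ₂ = 6.562π²/4² ≈ 4.048 (4× faster decay)
  n=3: λ₃ = 14.7645π²/4² ≈ 9.107 (9× faster decay)
As t → ∞, higher modes decay exponentially faster. The n=1 mode dominates: T ~ c₁ sin(πx/4) e^{-λ₁t}.
Decay rate: λ₁ = 1.6405π²/4² ≈ 1.012.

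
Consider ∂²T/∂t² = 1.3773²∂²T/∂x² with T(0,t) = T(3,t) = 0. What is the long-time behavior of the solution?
As t → ∞, T oscillates (no decay). Energy is conserved; the solution oscillates indefinitely as standing waves.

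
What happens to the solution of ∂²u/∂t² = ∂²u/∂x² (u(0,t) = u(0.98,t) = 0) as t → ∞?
u oscillates (no decay). Energy is conserved; the solution oscillates indefinitely as standing waves.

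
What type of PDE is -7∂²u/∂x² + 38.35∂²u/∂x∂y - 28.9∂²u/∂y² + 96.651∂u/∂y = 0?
With A = -7, B = 38.35, C = -28.9, the discriminant is 661.5225. This is a hyperbolic PDE.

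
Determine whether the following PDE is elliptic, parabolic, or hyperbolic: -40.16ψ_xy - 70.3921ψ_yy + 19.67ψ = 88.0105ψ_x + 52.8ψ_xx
Rewriting in standard form: -52.8ψ_xx - 40.16ψ_xy - 70.3921ψ_yy - 88.0105ψ_x + 19.67ψ = 0. Coefficients: A = -52.8, B = -40.16, C = -70.3921. B² - 4AC = -13253.98592, which is negative, so the equation is elliptic.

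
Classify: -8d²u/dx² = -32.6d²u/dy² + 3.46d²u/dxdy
Rewriting in standard form: -8d²u/dx² - 3.46d²u/dxdy + 32.6d²u/dy² = 0. Hyperbolic (discriminant = 1055.1716).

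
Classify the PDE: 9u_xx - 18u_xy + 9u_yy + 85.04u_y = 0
A = 9, B = -18, C = 9. Discriminant B² - 4AC = 0. Since 0 = 0, parabolic.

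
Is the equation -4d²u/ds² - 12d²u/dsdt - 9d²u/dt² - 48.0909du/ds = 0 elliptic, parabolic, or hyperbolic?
Computing B² - 4AC with A = -4, B = -12, C = -9: discriminant = 0 (zero). Answer: parabolic.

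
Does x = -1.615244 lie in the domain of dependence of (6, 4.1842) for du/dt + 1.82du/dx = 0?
Yes. The characteristic through (6, 4.1842) passes through x = -1.615244.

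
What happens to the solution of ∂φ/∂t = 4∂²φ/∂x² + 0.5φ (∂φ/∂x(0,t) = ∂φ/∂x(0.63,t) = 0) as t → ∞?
φ grows unboundedly. With Neumann BCs the constant mode has diffusion eigenvalue 0, so any r > 0 makes it grow like e^(0.5t); solution grows exponentially.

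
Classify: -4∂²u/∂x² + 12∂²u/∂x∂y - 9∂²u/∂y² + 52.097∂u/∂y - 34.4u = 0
Parabolic (discriminant = 0).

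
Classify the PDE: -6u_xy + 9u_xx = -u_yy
Rewriting in standard form: 9u_xx - 6u_xy + u_yy = 0. A = 9, B = -6, C = 1. Discriminant B² - 4AC = 0. Since 0 = 0, parabolic.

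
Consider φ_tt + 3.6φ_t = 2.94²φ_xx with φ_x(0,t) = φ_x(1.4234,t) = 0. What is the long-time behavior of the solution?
As t → ∞, φ → constant (steady state). Damping (γ=3.6) dissipates the nonconstant modes; with Neumann BCs the spatial average obeys M''+γM'=0 and tends to a finite limit.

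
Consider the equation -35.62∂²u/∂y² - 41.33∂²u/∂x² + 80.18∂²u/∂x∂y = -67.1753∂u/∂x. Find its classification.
Rewriting in standard form: -41.33∂²u/∂x² + 80.18∂²u/∂x∂y - 35.62∂²u/∂y² + 67.1753∂u/∂x = 0. Hyperbolic. (A = -41.33, B = 80.18, C = -35.62 gives B² - 4AC = 540.134.)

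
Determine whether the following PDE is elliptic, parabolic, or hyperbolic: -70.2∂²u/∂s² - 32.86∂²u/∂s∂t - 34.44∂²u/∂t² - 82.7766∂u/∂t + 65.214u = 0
Coefficients: A = -70.2, B = -32.86, C = -34.44. B² - 4AC = -8590.9724, which is negative, so the equation is elliptic.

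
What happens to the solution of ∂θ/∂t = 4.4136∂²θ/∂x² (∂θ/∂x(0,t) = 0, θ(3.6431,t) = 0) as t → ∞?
θ → 0. Heat escapes through the Dirichlet boundary.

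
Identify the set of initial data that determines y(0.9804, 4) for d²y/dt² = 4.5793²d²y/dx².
Domain of dependence: [-17.3368, 19.2976]. Signals travel at speed 4.5793, so data within |x - 0.9804| ≤ 4.5793·4 = 18.3172 can reach the point.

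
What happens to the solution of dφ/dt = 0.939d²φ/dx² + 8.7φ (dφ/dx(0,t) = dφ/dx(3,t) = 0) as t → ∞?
φ grows unboundedly. With Neumann BCs the constant mode has diffusion eigenvalue 0, so any r > 0 makes it grow like e^(8.7t); solution grows exponentially.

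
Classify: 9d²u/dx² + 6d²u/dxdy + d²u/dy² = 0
Parabolic (discriminant = 0).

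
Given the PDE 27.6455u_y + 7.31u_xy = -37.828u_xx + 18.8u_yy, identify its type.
Rewriting in standard form: 37.828u_xx + 7.31u_xy - 18.8u_yy + 27.6455u_y = 0. The second-order coefficients are A = 37.828, B = 7.31, C = -18.8. Since B² - 4AC = 2898.1017 > 0, this is a hyperbolic PDE.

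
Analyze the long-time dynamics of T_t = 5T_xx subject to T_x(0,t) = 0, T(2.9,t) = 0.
Long-time behavior: T → 0. Heat escapes through the Dirichlet boundary.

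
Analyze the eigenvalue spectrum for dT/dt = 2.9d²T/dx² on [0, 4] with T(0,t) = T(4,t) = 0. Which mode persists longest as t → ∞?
Eigenvalues: λₙ = 2.9n²π²/4².
First three modes:
  n=1: λ₁ = 2.9π²/4² ≈ 1.789
  n=2: λ₂ = 11.6π²/4² ≈ 7.155 (4× faster decay)
  n=3: λ₃ = 26.1π²/4² ≈ 16.1 (9× faster decay)
As t → ∞, higher modes decay exponentially faster. The n=1 mode dominates: T ~ c₁ sin(πx/4) e^{-λ₁t}.
Decay rate: λ₁ = 2.9π²/4² ≈ 1.789.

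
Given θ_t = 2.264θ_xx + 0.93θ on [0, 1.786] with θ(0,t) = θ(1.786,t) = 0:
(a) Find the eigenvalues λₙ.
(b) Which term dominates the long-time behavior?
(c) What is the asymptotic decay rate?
Eigenvalues: λₙ = 2.264n²π²/1.786² - 0.93.
First three modes:
  n=1: λ₁ = 2.264π²/1.786² - 0.93 ≈ 6.075
  n=2: λ₂ = 9.056π²/1.786² - 0.93 ≈ 27.09
  n=3: λ₃ = 20.376π²/1.786² - 0.93 ≈ 62.116
Since 2.264π²/1.786² ≈ 7.005 > 0.93, all λₙ > 0.
The n=1 mode decays slowest → dominates as t → ∞.
Asymptotic: θ ~ c₁ sin(πx/1.786) e^{-λ₁t} with decay rate λ₁ ≈ 6.075.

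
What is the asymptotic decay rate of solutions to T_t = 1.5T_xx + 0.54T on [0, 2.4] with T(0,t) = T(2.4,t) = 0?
Eigenvalues: λₙ = 1.5n²π²/2.4² - 0.54.
First three modes:
  n=1: λ₁ = 1.5π²/2.4² - 0.54 ≈ 2.03
  n=2: λ₂ = 6π²/2.4² - 0.54 ≈ 9.741
  n=3: λ₃ = 13.5π²/2.4² - 0.54 ≈ 22.592
Since 1.5π²/2.4² ≈ 2.57 > 0.54, all λₙ > 0.
The n=1 mode decays slowest → dominates as t → ∞.
Asymptotic: T ~ c₁ sin(πx/2.4) e^{-λ₁t} with decay rate λ₁ ≈ 2.03.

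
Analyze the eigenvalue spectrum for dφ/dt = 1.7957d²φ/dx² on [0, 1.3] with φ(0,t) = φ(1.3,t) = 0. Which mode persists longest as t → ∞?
Eigenvalues: λₙ = 1.7957n²π²/1.3².
First three modes:
  n=1: λ₁ = 1.7957π²/1.3² ≈ 10.487
  n=2: λ₂ = 7.1828π²/1.3² ≈ 41.948 (4× faster decay)
  n=3: λ₃ = 16.1613π²/1.3² ≈ 94.382 (9× faster decay)
As t → ∞, higher modes decay exponentially faster. The n=1 mode dominates: φ ~ c₁ sin(πx/1.3) e^{-λ₁t}.
Decay rate: λ₁ = 1.7957π²/1.3² ≈ 10.487.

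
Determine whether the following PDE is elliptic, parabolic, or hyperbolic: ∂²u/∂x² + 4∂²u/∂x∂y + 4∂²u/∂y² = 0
Coefficients: A = 1, B = 4, C = 4. B² - 4AC = 0, which is zero, so the equation is parabolic.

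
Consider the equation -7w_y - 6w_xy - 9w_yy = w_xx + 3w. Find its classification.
Rewriting in standard form: -w_xx - 6w_xy - 9w_yy - 7w_y - 3w = 0. Parabolic. (A = -1, B = -6, C = -9 gives B² - 4AC = 0.)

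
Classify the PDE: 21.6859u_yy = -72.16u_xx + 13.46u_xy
Rewriting in standard form: 72.16u_xx - 13.46u_xy + 21.6859u_yy = 0. A = 72.16, B = -13.46, C = 21.6859. Discriminant B² - 4AC = -6078.246576. Since -6078.246576 < 0, elliptic.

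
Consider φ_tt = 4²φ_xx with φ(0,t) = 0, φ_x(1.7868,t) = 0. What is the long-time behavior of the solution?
As t → ∞, φ oscillates (no decay). Energy is conserved; the solution oscillates indefinitely as standing waves.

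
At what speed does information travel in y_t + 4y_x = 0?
Speed = 4. Information travels along x - 4t = const (rightward).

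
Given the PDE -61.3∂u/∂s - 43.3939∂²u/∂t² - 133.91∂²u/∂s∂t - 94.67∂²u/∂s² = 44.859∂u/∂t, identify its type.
Rewriting in standard form: -94.67∂²u/∂s² - 133.91∂²u/∂s∂t - 43.3939∂²u/∂t² - 61.3∂u/∂s - 44.859∂u/∂t = 0. The second-order coefficients are A = -94.67, B = -133.91, C = -43.3939. Since B² - 4AC = 1499.486048 > 0, this is a hyperbolic PDE.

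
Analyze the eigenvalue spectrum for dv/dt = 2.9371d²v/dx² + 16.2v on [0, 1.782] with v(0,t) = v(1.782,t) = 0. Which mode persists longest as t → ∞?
Eigenvalues: λₙ = 2.9371n²π²/1.782² - 16.2.
First three modes:
  n=1: λ₁ = 2.9371π²/1.782² - 16.2 ≈ -7.071
  n=2: λ₂ = 11.7484π²/1.782² - 16.2 ≈ 20.314
  n=3: λ₃ = 26.4339π²/1.782² - 16.2 ≈ 65.957
Since 2.9371π²/1.782² ≈ 9.129 < 16.2, λ₁ < 0.
The n=1 mode grows fastest (−λₙ is largest for n=1) → dominates.
Asymptotic: v ~ c₁ sin(πx/1.782) e^{7.071t} (exponential growth at rate −λ₁ ≈ 7.071).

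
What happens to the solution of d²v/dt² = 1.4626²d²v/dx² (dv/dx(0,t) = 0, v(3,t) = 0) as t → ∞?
v oscillates (no decay). Energy is conserved; the solution oscillates indefinitely as standing waves.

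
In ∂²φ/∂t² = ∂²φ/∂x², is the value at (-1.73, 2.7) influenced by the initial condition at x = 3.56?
No. The domain of dependence is [-4.43, 0.97], and 3.56 is outside this interval.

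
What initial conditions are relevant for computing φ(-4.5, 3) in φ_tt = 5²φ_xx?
Domain of dependence: [-19.5, 10.5]. Signals travel at speed 5, so data within |x - -4.5| ≤ 5·3 = 15 can reach the point.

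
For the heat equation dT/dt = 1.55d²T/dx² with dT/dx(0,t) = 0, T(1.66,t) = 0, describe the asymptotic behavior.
T → 0. Heat escapes through the Dirichlet boundary.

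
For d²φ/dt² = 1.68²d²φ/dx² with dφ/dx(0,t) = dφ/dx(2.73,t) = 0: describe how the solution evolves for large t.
φ oscillates about a mean that drifts linearly in t (generically unbounded; no decay). There is no damping, so the nonconstant modes persist as standing waves (energy conserved, no decay). But with Neumann conditions at both ends the constant mode has eigenvalue 0: the spatial mean M(t) of φ satisfies M'' = 0, so M(t) = M(0) + M'(0)·t. Unless the initial velocity has zero mean (∫φ_t(x,0)dx = 0), the solution grows linearly in t (unbounded, though not exponentially); if it does have zero mean, the solution stays bounded and simply oscillates.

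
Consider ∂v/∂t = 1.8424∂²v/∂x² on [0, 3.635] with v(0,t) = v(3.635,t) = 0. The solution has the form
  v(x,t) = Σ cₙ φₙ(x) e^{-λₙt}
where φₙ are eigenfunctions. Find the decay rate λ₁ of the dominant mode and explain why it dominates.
Eigenvalues: λₙ = 1.8424n²π²/3.635².
First three modes:
  n=1: λ₁ = 1.8424π²/3.635² ≈ 1.376
  n=2: λ₂ = 7.3696π²/3.635² ≈ 5.505 (4× faster decay)
  n=3: λ₃ = 16.5816π²/3.635² ≈ 12.386 (9× faster decay)
As t → ∞, higher modes decay exponentially faster. The n=1 mode dominates: v ~ c₁ sin(πx/3.635) e^{-λ₁t}.
Decay rate: λ₁ = 1.8424π²/3.635² ≈ 1.376.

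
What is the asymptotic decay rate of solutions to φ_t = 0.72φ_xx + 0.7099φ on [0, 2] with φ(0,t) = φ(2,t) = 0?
Eigenvalues: λₙ = 0.72n²π²/2² - 0.7099.
First three modes:
  n=1: λ₁ = 0.72π²/2² - 0.7099 ≈ 1.067
  n=2: λ₂ = 2.88π²/2² - 0.7099 ≈ 6.396
  n=3: λ₃ = 6.48π²/2² - 0.7099 ≈ 15.279
Since 0.72π²/2² ≈ 1.777 > 0.7099, all λₙ > 0.
The n=1 mode decays slowest → dominates as t → ∞.
Asymptotic: φ ~ c₁ sin(πx/2) e^{-λ₁t} with decay rate λ₁ ≈ 1.067.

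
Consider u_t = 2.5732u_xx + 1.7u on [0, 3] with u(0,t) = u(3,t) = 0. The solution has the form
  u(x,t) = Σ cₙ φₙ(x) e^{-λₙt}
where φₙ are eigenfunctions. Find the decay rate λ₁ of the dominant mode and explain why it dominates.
Eigenvalues: λₙ = 2.5732n²π²/3² - 1.7.
First three modes:
  n=1: λ₁ = 2.5732π²/3² - 1.7 ≈ 1.122
  n=2: λ₂ = 10.2928π²/3² - 1.7 ≈ 9.587
  n=3: λ₃ = 23.1588π²/3² - 1.7 ≈ 23.696
Since 2.5732π²/3² ≈ 2.822 > 1.7, all λₙ > 0.
The n=1 mode decays slowest → dominates as t → ∞.
Asymptotic: u ~ c₁ sin(πx/3) e^{-λ₁t} with decay rate λ₁ ≈ 1.122.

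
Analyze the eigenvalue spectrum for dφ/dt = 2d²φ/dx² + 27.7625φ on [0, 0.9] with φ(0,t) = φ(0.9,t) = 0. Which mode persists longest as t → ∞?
Eigenvalues: λₙ = 2n²π²/0.9² - 27.7625.
First three modes:
  n=1: λ₁ = 2π²/0.9² - 27.7625 ≈ -3.393
  n=2: λ₂ = 8π²/0.9² - 27.7625 ≈ 69.715
  n=3: λ₃ = 18π²/0.9² - 27.7625 ≈ 191.562
Since 2π²/0.9² ≈ 24.369 < 27.7625, λ₁ < 0.
The n=1 mode grows fastest (−λₙ is largest for n=1) → dominates.
Asymptotic: φ ~ c₁ sin(πx/0.9) e^{3.393t} (exponential growth at rate −λ₁ ≈ 3.393).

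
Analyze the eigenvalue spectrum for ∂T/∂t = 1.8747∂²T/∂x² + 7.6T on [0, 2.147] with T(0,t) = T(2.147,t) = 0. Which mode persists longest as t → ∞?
Eigenvalues: λₙ = 1.8747n²π²/2.147² - 7.6.
First three modes:
  n=1: λ₁ = 1.8747π²/2.147² - 7.6 ≈ -3.586
  n=2: λ₂ = 7.4988π²/2.147² - 7.6 ≈ 8.456
  n=3: λ₃ = 16.8723π²/2.147² - 7.6 ≈ 28.525
Since 1.8747π²/2.147² ≈ 4.014 < 7.6, λ₁ < 0.
The n=1 mode grows fastest (−λₙ is largest for n=1) → dominates.
Asymptotic: T ~ c₁ sin(πx/2.147) e^{3.586t} (exponential growth at rate −λ₁ ≈ 3.586).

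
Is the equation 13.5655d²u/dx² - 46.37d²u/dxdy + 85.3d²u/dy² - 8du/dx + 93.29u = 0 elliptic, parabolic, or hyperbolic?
Computing B² - 4AC with A = 13.5655, B = -46.37, C = 85.3: discriminant = -2478.3717 (negative). Answer: elliptic.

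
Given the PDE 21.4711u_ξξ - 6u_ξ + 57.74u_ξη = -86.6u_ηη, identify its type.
Rewriting in standard form: 21.4711u_ξξ + 57.74u_ξη + 86.6u_ηη - 6u_ξ = 0. The second-order coefficients are A = 21.4711, B = 57.74, C = 86.6. Since B² - 4AC = -4103.68144 < 0, this is an elliptic PDE.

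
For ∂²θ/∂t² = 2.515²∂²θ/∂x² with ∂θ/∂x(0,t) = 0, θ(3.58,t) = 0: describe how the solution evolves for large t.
θ oscillates (no decay). Energy is conserved; the solution oscillates indefinitely as standing waves.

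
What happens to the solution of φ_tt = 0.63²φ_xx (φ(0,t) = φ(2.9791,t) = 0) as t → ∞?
φ oscillates (no decay). Energy is conserved; the solution oscillates indefinitely as standing waves.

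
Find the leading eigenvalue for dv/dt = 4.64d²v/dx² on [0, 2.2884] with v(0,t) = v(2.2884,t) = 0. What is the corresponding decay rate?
Eigenvalues: λₙ = 4.64n²π²/2.2884².
First three modes:
  n=1: λ₁ = 4.64π²/2.2884² ≈ 8.745
  n=2: λ₂ = 18.56π²/2.2884² ≈ 34.98 (4× faster decay)
  n=3: λ₃ = 41.76π²/2.2884² ≈ 78.704 (9× faster decay)
As t → ∞, higher modes decay exponentially faster. The n=1 mode dominates: v ~ c₁ sin(πx/2.2884) e^{-λ₁t}.
Decay rate: λ₁ = 4.64π²/2.2884² ≈ 8.745.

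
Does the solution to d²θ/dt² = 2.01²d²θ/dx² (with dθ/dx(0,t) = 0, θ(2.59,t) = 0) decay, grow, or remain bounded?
θ oscillates (no decay). Energy is conserved; the solution oscillates indefinitely as standing waves.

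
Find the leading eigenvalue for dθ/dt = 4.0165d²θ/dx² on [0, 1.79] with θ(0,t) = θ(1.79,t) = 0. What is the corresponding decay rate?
Eigenvalues: λₙ = 4.0165n²π²/1.79².
First three modes:
  n=1: λ₁ = 4.0165π²/1.79² ≈ 12.372
  n=2: λ₂ = 16.066π²/1.79² ≈ 49.488 (4× faster decay)
  n=3: λ₃ = 36.1485π²/1.79² ≈ 111.348 (9× faster decay)
As t → ∞, higher modes decay exponentially faster. The n=1 mode dominates: θ ~ c₁ sin(πx/1.79) e^{-λ₁t}.
Decay rate: λ₁ = 4.0165π²/1.79² ≈ 12.372.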